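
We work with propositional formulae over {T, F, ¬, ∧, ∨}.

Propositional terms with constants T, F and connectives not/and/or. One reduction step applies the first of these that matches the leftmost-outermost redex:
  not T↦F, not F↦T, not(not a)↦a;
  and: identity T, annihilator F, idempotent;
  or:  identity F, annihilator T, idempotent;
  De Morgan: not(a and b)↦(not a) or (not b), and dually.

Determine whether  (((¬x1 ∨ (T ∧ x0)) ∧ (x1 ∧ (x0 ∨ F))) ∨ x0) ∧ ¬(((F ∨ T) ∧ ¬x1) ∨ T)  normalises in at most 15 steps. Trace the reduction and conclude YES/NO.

Answer: YES — reaches normal form F in 13 ≤ 15 steps

Reduction:
  start: (((¬x1 ∨ (T ∧ x0)) ∧ (x1 ∧ (x0 ∨ F))) ∨ x0) ∧ ¬(((F ∨ T) ∧ ¬x1) ∨ T)
  [1] (((¬x1 ∨ x0) ∧ (x1 ∧ (x0 ∨ F))) ∨ x0) ∧ ¬(((F ∨ T) ∧ ¬x1) ∨ T)
  [2] (((¬x1 ∨ x0) ∧ (x1 ∧ x0)) ∨ x0) ∧ ¬(((F ∨ T) ∧ ¬x1) ∨ T)
  [3] (((¬x1 ∨ x0) ∧ (x1 ∧ x0)) ∨ x0) ∧ (¬((F ∨ T) ∧ ¬x1) ∧ ¬T)
  [4] (((¬x1 ∨ x0) ∧ (x1 ∧ x0)) ∨ x0) ∧ ((¬(F ∨ T) ∨ ¬¬x1) ∧ ¬T)
  [5] (((¬x1 ∨ x0) ∧ (x1 ∧ x0)) ∨ x0) ∧ (((¬F ∧ ¬T) ∨ ¬¬x1) ∧ ¬T)
  [6] (((¬x1 ∨ x0) ∧ (x1 ∧ x0)) ∨ x0) ∧ (((T ∧ ¬T) ∨ ¬¬x1) ∧ ¬T)
  [7] (((¬x1 ∨ x0) ∧ (x1 ∧ x0)) ∨ x0) ∧ ((¬T ∨ ¬¬x1) ∧ ¬T)
  [8] (((¬x1 ∨ x0) ∧ (x1 ∧ x0)) ∨ x0) ∧ ((F ∨ ¬¬x1) ∧ ¬T)
  [9] (((¬x1 ∨ x0) ∧ (x1 ∧ x0)) ∨ x0) ∧ (¬¬x1 ∧ ¬T)
  [10] (((¬x1 ∨ x0) ∧ (x1 ∧ x0)) ∨ x0) ∧ (x1 ∧ ¬T)
  [11] (((¬x1 ∨ x0) ∧ (x1 ∧ x0)) ∨ x0) ∧ (x1 ∧ F)
  [12] (((¬x1 ∨ x0) ∧ (x1 ∧ x0)) ∨ x0) ∧ F
  [13] F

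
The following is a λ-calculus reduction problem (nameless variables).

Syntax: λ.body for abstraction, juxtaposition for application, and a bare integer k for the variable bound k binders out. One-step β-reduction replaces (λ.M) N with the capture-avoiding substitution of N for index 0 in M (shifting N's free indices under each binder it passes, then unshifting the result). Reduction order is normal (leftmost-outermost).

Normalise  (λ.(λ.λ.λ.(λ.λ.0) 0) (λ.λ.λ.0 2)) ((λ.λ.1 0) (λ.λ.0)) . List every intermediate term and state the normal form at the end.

Answer: normal form = λ.λ.λ.0  (in 3 steps)

Reduction:
  start: (λ.(λ.λ.λ.(λ.λ.0) 0) (λ.λ.λ.0 2)) ((λ.λ.1 0) (λ.λ.0))
  [1] (λ.λ.λ.(λ.λ.0) 0) (λ.λ.λ.0 2)
  [2] λ.λ.(λ.λ.0) 0
  [3] λ.λ.λ.0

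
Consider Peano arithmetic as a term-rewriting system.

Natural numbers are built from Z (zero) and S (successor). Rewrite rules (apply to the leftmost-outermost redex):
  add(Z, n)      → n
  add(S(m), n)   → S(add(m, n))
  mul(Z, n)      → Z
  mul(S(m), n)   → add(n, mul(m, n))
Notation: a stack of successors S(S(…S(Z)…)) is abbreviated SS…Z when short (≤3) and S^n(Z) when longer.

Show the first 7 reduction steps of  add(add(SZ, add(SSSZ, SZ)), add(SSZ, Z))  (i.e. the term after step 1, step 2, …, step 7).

  start: add(add(SZ, add(SSSZ, SZ)), add(SSZ, Z))
  step 1: add(S(add(Z, add(SSSZ, SZ))), add(SSZ, Z))
  step 2: S(add(add(Z, add(SSSZ, SZ)), add(SSZ, Z)))
  step 3: S(add(add(SSSZ, SZ), add(SSZ, Z)))
  step 4: S(add(S(add(SSZ, SZ)), add(SSZ, Z)))
  step 5: S(S(add(add(SSZ, SZ), add(SSZ, Z))))
  step 6: S(S(add(S(add(SZ, SZ)), add(SSZ, Z))))
  step 7: S(S(S(add(add(SZ, SZ), add(SSZ, Z)))))

Answer: after 7 steps: S(S(S(add(add(SZ, SZ), add(SSZ, Z)))))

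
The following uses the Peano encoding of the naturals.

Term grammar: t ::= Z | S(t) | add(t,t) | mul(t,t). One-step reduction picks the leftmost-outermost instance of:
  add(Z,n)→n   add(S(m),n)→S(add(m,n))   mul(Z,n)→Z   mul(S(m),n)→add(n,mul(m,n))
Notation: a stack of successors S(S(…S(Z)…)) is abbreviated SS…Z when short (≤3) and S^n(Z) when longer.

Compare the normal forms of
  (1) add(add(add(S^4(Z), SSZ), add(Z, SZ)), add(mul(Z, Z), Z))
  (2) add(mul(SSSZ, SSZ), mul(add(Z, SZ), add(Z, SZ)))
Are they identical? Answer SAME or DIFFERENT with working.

Answer: SAME — A ⇓ S^7(Z), B ⇓ S^7(Z)

Derivation:
Term A:
  start: add(add(add(S^4(Z), SSZ), add(Z, SZ)), add(mul(Z, Z), Z))
  →1  add(add(S(add(SSSZ, SSZ)), add(Z, SZ)), add(mul(Z, Z), Z))
  →2  add(S(add(add(SSSZ, SSZ), add(Z, SZ))), add(mul(Z, Z), Z))
  →3  S(add(add(add(SSSZ, SSZ), add(Z, SZ)), add(mul(Z, Z), Z)))
  →4  S(add(add(S(add(SSZ, SSZ)), add(Z, SZ)), add(mul(Z, Z), Z)))
  →5  S(add(S(add(add(SSZ, SSZ), add(Z, SZ))), add(mul(Z, Z), Z)))
  →6  S(S(add(add(add(SSZ, SSZ), add(Z, SZ)), add(mul(Z, Z), Z))))
  →7  S(S(add(add(S(add(SZ, SSZ)), add(Z, SZ)), add(mul(Z, Z), Z))))
  →8  S(S(add(S(add(add(SZ, SSZ), add(Z, SZ))), add(mul(Z, Z), Z))))
  →9  S(S(S(add(add(add(SZ, SSZ), add(Z, SZ)), add(mul(Z, Z), Z)))))
  →10  S(S(S(add(add(S(add(Z, SSZ)), add(Z, SZ)), add(mul(Z, Z), Z)))))
  →11  S(S(S(add(S(add(add(Z, SSZ), add(Z, SZ))), add(mul(Z, Z), Z)))))
  →12  S(S(S(S(add(add(add(Z, SSZ), add(Z, SZ)), add(mul(Z, Z), Z))))))
  →13  S(S(S(S(add(add(SSZ, add(Z, SZ)), add(mul(Z, Z), Z))))))
  →14  S(S(S(S(add(S(add(SZ, add(Z, SZ))), add(mul(Z, Z), Z))))))
  →15  S(S(S(S(S(add(add(SZ, add(Z, SZ)), add(mul(Z, Z), Z)))))))
  →16  S(S(S(S(S(add(S(add(Z, add(Z, SZ))), add(mul(Z, Z), Z)))))))
  →17  S(S(S(S(S(S(add(add(Z, add(Z, SZ)), add(mul(Z, Z), Z))))))))
  →18  S(S(S(S(S(S(add(add(Z, SZ), add(mul(Z, Z), Z))))))))
  →19  S(S(S(S(S(S(add(SZ, add(mul(Z, Z), Z))))))))
  →20  S(S(S(S(S(S(S(add(Z, add(mul(Z, Z), Z)))))))))
  →21  S(S(S(S(S(S(S(add(mul(Z, Z), Z))))))))
  →22  S(S(S(S(S(S(S(add(Z, Z))))))))
  →23  S^7(Z)

Term B:
  start: add(mul(SSSZ, SSZ), mul(add(Z, SZ), add(Z, SZ)))
  →1  add(add(SSZ, mul(SSZ, SSZ)), mul(add(Z, SZ), add(Z, SZ)))
  →2  add(S(add(SZ, mul(SSZ, SSZ))), mul(add(Z, SZ), add(Z, SZ)))
  →3  S(add(add(SZ, mul(SSZ, SSZ)), mul(add(Z, SZ), add(Z, SZ))))
  →4  S(add(S(add(Z, mul(SSZ, SSZ))), mul(add(Z, SZ), add(Z, SZ))))
  →5  S(S(add(add(Z, mul(SSZ, SSZ)), mul(add(Z, SZ), add(Z, SZ)))))
  →6  S(S(add(mul(SSZ, SSZ), mul(add(Z, SZ), add(Z, SZ)))))
  →7  S(S(add(add(SSZ, mul(SZ, SSZ)), mul(add(Z, SZ), add(Z, SZ)))))
  →8  S(S(add(S(add(SZ, mul(SZ, SSZ))), mul(add(Z, SZ), add(Z, SZ)))))
  →9  S(S(S(add(add(SZ, mul(SZ, SSZ)), mul(add(Z, SZ), add(Z, SZ))))))
  →10  S(S(S(add(S(add(Z, mul(SZ, SSZ))), mul(add(Z, SZ), add(Z, SZ))))))
  →11  S(S(S(S(add(add(Z, mul(SZ, SSZ)), mul(add(Z, SZ), add(Z, SZ)))))))
  →12  S(S(S(S(add(mul(SZ, SSZ), mul(add(Z, SZ), add(Z, SZ)))))))
  →13  S(S(S(S(add(add(SSZ, mul(Z, SSZ)), mul(add(Z, SZ), add(Z, SZ)))))))
  →14  S(S(S(S(add(S(add(SZ, mul(Z, SSZ))), mul(add(Z, SZ), add(Z, SZ)))))))
  →15  S(S(S(S(S(add(add(SZ, mul(Z, SSZ)), mul(add(Z, SZ), add(Z, SZ))))))))
  →16  S(S(S(S(S(add(S(add(Z, mul(Z, SSZ))), mul(add(Z, SZ), add(Z, SZ))))))))
  →17  S(S(S(S(S(S(add(add(Z, mul(Z, SSZ)), mul(add(Z, SZ), add(Z, SZ)))))))))
  →18  S(S(S(S(S(S(add(mul(Z, SSZ), mul(add(Z, SZ), add(Z, SZ)))))))))
  →19  S(S(S(S(S(S(add(Z, mul(add(Z, SZ), add(Z, SZ)))))))))
  →20  S(S(S(S(S(S(mul(add(Z, SZ), add(Z, SZ))))))))
  →21  S(S(S(S(S(S(mul(SZ, add(Z, SZ))))))))
  →22  S(S(S(S(S(S(add(add(Z, SZ), mul(Z, add(Z, SZ)))))))))
  →23  S(S(S(S(S(S(add(SZ, mul(Z, add(Z, SZ)))))))))
  →24  S(S(S(S(S(S(S(add(Z, mul(Z, add(Z, SZ))))))))))
  →25  S(S(S(S(S(S(S(mul(Z, add(Z, SZ)))))))))
  →26  S^7(Z)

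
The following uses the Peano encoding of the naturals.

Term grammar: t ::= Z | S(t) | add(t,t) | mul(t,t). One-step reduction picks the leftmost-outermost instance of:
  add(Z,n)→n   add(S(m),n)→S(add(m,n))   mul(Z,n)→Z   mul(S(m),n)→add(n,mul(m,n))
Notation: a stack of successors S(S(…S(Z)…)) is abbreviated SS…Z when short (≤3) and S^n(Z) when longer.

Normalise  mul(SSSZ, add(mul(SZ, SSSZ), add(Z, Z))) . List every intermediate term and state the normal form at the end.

  start: mul(SSSZ, add(mul(SZ, SSSZ), add(Z, Z)))
  [1] add(add(mul(SZ, SSSZ), add(Z, Z)), mul(SSZ, add(mul(SZ, SSSZ), add(Z, Z))))
  [2] add(add(add(SSSZ, mul(Z, SSSZ)), add(Z, Z)), mul(SSZ, add(mul(SZ, SSSZ), add(Z, Z))))
  [3] add(add(S(add(SSZ, mul(Z, SSSZ))), add(Z, Z)), mul(SSZ, add(mul(SZ, SSSZ), add(Z, Z))))
  [4] add(S(add(add(SSZ, mul(Z, SSSZ)), add(Z, Z))), mul(SSZ, add(mul(SZ, SSSZ), add(Z, Z))))
  [5] S(add(add(add(SSZ, mul(Z, SSSZ)), add(Z, Z)), mul(SSZ, add(mul(SZ, SSSZ), add(Z, Z)))))
  [6] S(add(add(S(add(SZ, mul(Z, SSSZ))), add(Z, Z)), mul(SSZ, add(mul(SZ, SSSZ), add(Z, Z)))))
  [7] S(add(S(add(add(SZ, mul(Z, SSSZ)), add(Z, Z))), mul(SSZ, add(mul(SZ, SSSZ), add(Z, Z)))))
  [8] S(S(add(add(add(SZ, mul(Z, SSSZ)), add(Z, Z)), mul(SSZ, add(mul(SZ, SSSZ), add(Z, Z))))))
  [9] S(S(add(add(S(add(Z, mul(Z, SSSZ))), add(Z, Z)), mul(SSZ, add(mul(SZ, SSSZ), add(Z, Z))))))
  [10] S(S(add(S(add(add(Z, mul(Z, SSSZ)), add(Z, Z))), mul(SSZ, add(mul(SZ, SSSZ), add(Z, Z))))))
  [11] S(S(S(add(add(add(Z, mul(Z, SSSZ)), add(Z, Z)), mul(SSZ, add(mul(SZ, SSSZ), add(Z, Z)))))))
  [12] S(S(S(add(add(mul(Z, SSSZ), add(Z, Z)), mul(SSZ, add(mul(SZ, SSSZ), add(Z, Z)))))))
  [13] S(S(S(add(add(Z, add(Z, Z)), mul(SSZ, add(mul(SZ, SSSZ), add(Z, Z)))))))
  [14] S(S(S(add(add(Z, Z), mul(SSZ, add(mul(SZ, SSSZ), add(Z, Z)))))))
  [15] S(S(S(add(Z, mul(SSZ, add(mul(SZ, SSSZ), add(Z, Z)))))))
  [16] S(S(S(mul(SSZ, add(mul(SZ, SSSZ), add(Z, Z))))))
  [17] S(S(S(add(add(mul(SZ, SSSZ), add(Z, Z)), mul(SZ, add(mul(SZ, SSSZ), add(Z, Z)))))))
  [18] S(S(S(add(add(add(SSSZ, mul(Z, SSSZ)), add(Z, Z)), mul(SZ, add(mul(SZ, SSSZ), add(Z, Z)))))))
  [19] S(S(S(add(add(S(add(SSZ, mul(Z, SSSZ))), add(Z, Z)), mul(SZ, add(mul(SZ, SSSZ), add(Z, Z)))))))
  [20] S(S(S(add(S(add(add(SSZ, mul(Z, SSSZ)), add(Z, Z))), mul(SZ, add(mul(SZ, SSSZ), add(Z, Z)))))))
  [21] S(S(S(S(add(add(add(SSZ, mul(Z, SSSZ)), add(Z, Z)), mul(SZ, add(mul(SZ, SSSZ), add(Z, Z))))))))
  [22] S(S(S(S(add(add(S(add(SZ, mul(Z, SSSZ))), add(Z, Z)), mul(SZ, add(mul(SZ, SSSZ), add(Z, Z))))))))
  [23] S(S(S(S(add(S(add(add(SZ, mul(Z, SSSZ)), add(Z, Z))), mul(SZ, add(mul(SZ, SSSZ), add(Z, Z))))))))
  [24] S(S(S(S(S(add(add(add(SZ, mul(Z, SSSZ)), add(Z, Z)), mul(SZ, add(mul(SZ, SSSZ), add(Z, Z)))))))))
  [25] S(S(S(S(S(add(add(S(add(Z, mul(Z, SSSZ))), add(Z, Z)), mul(SZ, add(mul(SZ, SSSZ), add(Z, Z)))))))))
  [26] S(S(S(S(S(add(S(add(add(Z, mul(Z, SSSZ)), add(Z, Z))), mul(SZ, add(mul(SZ, SSSZ), add(Z, Z)))))))))
  [27] S(S(S(S(S(S(add(add(add(Z, mul(Z, SSSZ)), add(Z, Z)), mul(SZ, add(mul(SZ, SSSZ), add(Z, Z))))))))))
  [28] S(S(S(S(S(S(add(add(mul(Z, SSSZ), add(Z, Z)), mul(SZ, add(mul(SZ, SSSZ), add(Z, Z))))))))))
  [29] S(S(S(S(S(S(add(add(Z, add(Z, Z)), mul(SZ, add(mul(SZ, SSSZ), add(Z, Z))))))))))
  [30] S(S(S(S(S(S(add(add(Z, Z), mul(SZ, add(mul(SZ, SSSZ), add(Z, Z))))))))))
  [31] S(S(S(S(S(S(add(Z, mul(SZ, add(mul(SZ, SSSZ), add(Z, Z))))))))))
  [32] S(S(S(S(S(S(mul(SZ, add(mul(SZ, SSSZ), add(Z, Z)))))))))
  [33] S(S(S(S(S(S(add(add(mul(SZ, SSSZ), add(Z, Z)), mul(Z, add(mul(SZ, SSSZ), add(Z, Z))))))))))
  [34] S(S(S(S(S(S(add(add(add(SSSZ, mul(Z, SSSZ)), add(Z, Z)), mul(Z, add(mul(SZ, SSSZ), add(Z, Z))))))))))
  [35] S(S(S(S(S(S(add(add(S(add(SSZ, mul(Z, SSSZ))), add(Z, Z)), mul(Z, add(mul(SZ, SSSZ), add(Z, Z))))))))))
  [36] S(S(S(S(S(S(add(S(add(add(SSZ, mul(Z, SSSZ)), add(Z, Z))), mul(Z, add(mul(SZ, SSSZ), add(Z, Z))))))))))
  [37] S(S(S(S(S(S(S(add(add(add(SSZ, mul(Z, SSSZ)), add(Z, Z)), mul(Z, add(mul(SZ, SSSZ), add(Z, Z)))))))))))
  [38] S(S(S(S(S(S(S(add(add(S(add(SZ, mul(Z, SSSZ))), add(Z, Z)), mul(Z, add(mul(SZ, SSSZ), add(Z, Z)))))))))))
  [39] S(S(S(S(S(S(S(add(S(add(add(SZ, mul(Z, SSSZ)), add(Z, Z))), mul(Z, add(mul(SZ, SSSZ), add(Z, Z)))))))))))
  [40] S(S(S(S(S(S(S(S(add(add(add(SZ, mul(Z, SSSZ)), add(Z, Z)), mul(Z, add(mul(SZ, SSSZ), add(Z, Z))))))))))))
  [41] S(S(S(S(S(S(S(S(add(add(S(add(Z, mul(Z, SSSZ))), add(Z, Z)), mul(Z, add(mul(SZ, SSSZ), add(Z, Z))))))))))))
  [42] S(S(S(S(S(S(S(S(add(S(add(add(Z, mul(Z, SSSZ)), add(Z, Z))), mul(Z, add(mul(SZ, SSSZ), add(Z, Z))))))))))))
  [43] S(S(S(S(S(S(S(S(S(add(add(add(Z, mul(Z, SSSZ)), add(Z, Z)), mul(Z, add(mul(SZ, SSSZ), add(Z, Z)))))))))))))
  [44] S(S(S(S(S(S(S(S(S(add(add(mul(Z, SSSZ), add(Z, Z)), mul(Z, add(mul(SZ, SSSZ), add(Z, Z)))))))))))))
  [45] S(S(S(S(S(S(S(S(S(add(add(Z, add(Z, Z)), mul(Z, add(mul(SZ, SSSZ), add(Z, Z)))))))))))))
  [46] S(S(S(S(S(S(S(S(S(add(add(Z, Z), mul(Z, add(mul(SZ, SSSZ), add(Z, Z)))))))))))))
  [47] S(S(S(S(S(S(S(S(S(add(Z, mul(Z, add(mul(SZ, SSSZ), add(Z, Z)))))))))))))
  [48] S(S(S(S(S(S(S(S(S(mul(Z, add(mul(SZ, SSSZ), add(Z, Z))))))))))))
  [49] S^9(Z)

Answer: normal form = S^9(Z)  (in 49 steps)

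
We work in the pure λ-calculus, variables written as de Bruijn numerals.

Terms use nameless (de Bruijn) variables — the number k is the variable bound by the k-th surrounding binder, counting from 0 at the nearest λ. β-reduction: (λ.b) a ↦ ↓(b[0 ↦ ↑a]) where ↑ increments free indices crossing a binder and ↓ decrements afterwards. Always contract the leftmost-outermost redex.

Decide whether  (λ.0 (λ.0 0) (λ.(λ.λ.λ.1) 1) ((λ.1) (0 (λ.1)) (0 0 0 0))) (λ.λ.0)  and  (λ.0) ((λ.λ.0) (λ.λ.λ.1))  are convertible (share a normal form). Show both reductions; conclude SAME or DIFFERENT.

Term A:
  start: (λ.0 (λ.0 0) (λ.(λ.λ.λ.1) 1) ((λ.1) (0 (λ.1)) (0 0 0 0))) (λ.λ.0)
  [1] (λ.λ.0) (λ.0 0) (λ.(λ.λ.λ.1) (λ.λ.0)) ((λ.λ.λ.0) ((λ.λ.0) (λ.λ.λ.0)) ((λ.λ.0) (λ.λ.0) (λ.λ.0) (λ.λ.0)))
  [2] (λ.0) (λ.(λ.λ.λ.1) (λ.λ.0)) ((λ.λ.λ.0) ((λ.λ.0) (λ.λ.λ.0)) ((λ.λ.0) (λ.λ.0) (λ.λ.0) (λ.λ.0)))
  [3] (λ.(λ.λ.λ.1) (λ.λ.0)) ((λ.λ.λ.0) ((λ.λ.0) (λ.λ.λ.0)) ((λ.λ.0) (λ.λ.0) (λ.λ.0) (λ.λ.0)))
  [4] (λ.λ.λ.1) (λ.λ.0)
  [5] λ.λ.1

Term B:
  start: (λ.0) ((λ.λ.0) (λ.λ.λ.1))
  [1] (λ.λ.0) (λ.λ.λ.1)
  [2] λ.0

Answer: DIFFERENT — A ⇓ λ.λ.1, B ⇓ λ.0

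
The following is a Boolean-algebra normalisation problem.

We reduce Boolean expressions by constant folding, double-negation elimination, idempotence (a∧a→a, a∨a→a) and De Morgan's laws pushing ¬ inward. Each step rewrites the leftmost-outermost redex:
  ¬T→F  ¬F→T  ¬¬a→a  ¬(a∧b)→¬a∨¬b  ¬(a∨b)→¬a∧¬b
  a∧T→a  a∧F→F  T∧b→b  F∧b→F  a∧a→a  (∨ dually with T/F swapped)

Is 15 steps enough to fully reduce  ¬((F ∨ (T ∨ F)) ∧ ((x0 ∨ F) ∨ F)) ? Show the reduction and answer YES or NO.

  start: ¬((F ∨ (T ∨ F)) ∧ ((x0 ∨ F) ∨ F))
  →1  ¬(F ∨ (T ∨ F)) ∨ ¬((x0 ∨ F) ∨ F)
  →2  (¬F ∧ ¬(T ∨ F)) ∨ ¬((x0 ∨ F) ∨ F)
  →3  (T ∧ ¬(T ∨ F)) ∨ ¬((x0 ∨ F) ∨ F)
  →4  ¬(T ∨ F) ∨ ¬((x0 ∨ F) ∨ F)
  →5  (¬T ∧ ¬F) ∨ ¬((x0 ∨ F) ∨ F)
  →6  (F ∧ ¬F) ∨ ¬((x0 ∨ F) ∨ F)
  →7  F ∨ ¬((x0 ∨ F) ∨ F)
  →8  ¬((x0 ∨ F) ∨ F)
  →9  ¬(x0 ∨ F) ∧ ¬F
  →10  (¬x0 ∧ ¬F) ∧ ¬F
  →11  (¬x0 ∧ T) ∧ ¬F
  →12  ¬x0 ∧ ¬F
  →13  ¬x0 ∧ T
  →14  ¬x0

Answer: YES — reaches normal form ¬x0 in 14 ≤ 15 steps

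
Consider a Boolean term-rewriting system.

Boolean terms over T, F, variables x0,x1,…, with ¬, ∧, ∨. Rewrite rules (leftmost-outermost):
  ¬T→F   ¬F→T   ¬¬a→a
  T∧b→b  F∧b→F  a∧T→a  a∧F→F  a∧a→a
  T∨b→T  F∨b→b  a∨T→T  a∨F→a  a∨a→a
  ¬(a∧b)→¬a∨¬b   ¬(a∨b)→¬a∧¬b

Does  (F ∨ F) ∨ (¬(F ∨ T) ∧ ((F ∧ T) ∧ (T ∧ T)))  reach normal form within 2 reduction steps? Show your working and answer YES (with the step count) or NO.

  start: (F ∨ F) ∨ (¬(F ∨ T) ∧ ((F ∧ T) ∧ (T ∧ T)))
  [1] F ∨ (¬(F ∨ T) ∧ ((F ∧ T) ∧ (T ∧ T)))
  [2] ¬(F ∨ T) ∧ ((F ∧ T) ∧ (T ∧ T))

Answer: NO — after 2 steps the term is ¬(F ∨ T) ∧ ((F ∧ T) ∧ (T ∧ T)), not yet normal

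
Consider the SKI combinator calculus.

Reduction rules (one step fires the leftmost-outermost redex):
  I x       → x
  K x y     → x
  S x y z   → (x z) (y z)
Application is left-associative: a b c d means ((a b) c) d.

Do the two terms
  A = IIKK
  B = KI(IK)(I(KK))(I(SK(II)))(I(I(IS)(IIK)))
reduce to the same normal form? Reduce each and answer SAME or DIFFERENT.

Term A:
  start: IIKK
  →1  IKK
  →2  KK

Term B:
  start: KI(IK)(I(KK))(I(SK(II)))(I(I(IS)(IIK)))
  →1  I(I(KK))(I(SK(II)))(I(I(IS)(IIK)))
  →2  I(KK)(I(SK(II)))(I(I(IS)(IIK)))
  →3  KK(I(SK(II)))(I(I(IS)(IIK)))
  →4  K(I(I(IS)(IIK)))
  →5  K(I(IS)(IIK))
  →6  K(IS(IIK))
  →7  K(S(IIK))
  →8  K(S(IK))
  →9  K(SK)

Answer: DIFFERENT — A ⇓ KK, B ⇓ K(SK)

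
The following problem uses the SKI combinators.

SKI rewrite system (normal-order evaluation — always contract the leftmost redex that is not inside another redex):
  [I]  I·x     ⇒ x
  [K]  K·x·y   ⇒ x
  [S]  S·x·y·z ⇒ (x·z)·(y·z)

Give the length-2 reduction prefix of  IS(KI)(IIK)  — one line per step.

  start: IS(KI)(IIK)
  step 1: S(KI)(IIK)
  step 2: S(KI)(IK)

Answer: after 2 steps: S(KI)(IK)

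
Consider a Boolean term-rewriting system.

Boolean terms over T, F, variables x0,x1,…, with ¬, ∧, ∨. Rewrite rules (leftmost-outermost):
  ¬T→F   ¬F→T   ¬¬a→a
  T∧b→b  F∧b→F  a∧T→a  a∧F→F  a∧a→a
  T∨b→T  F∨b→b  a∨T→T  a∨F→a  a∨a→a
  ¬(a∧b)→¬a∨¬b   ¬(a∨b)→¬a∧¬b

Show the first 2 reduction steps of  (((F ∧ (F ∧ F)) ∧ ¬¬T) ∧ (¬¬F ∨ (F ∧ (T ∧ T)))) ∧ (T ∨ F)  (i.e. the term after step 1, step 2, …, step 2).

  start: (((F ∧ (F ∧ F)) ∧ ¬¬T) ∧ (¬¬F ∨ (F ∧ (T ∧ T)))) ∧ (T ∨ F)
  [1] ((F ∧ ¬¬T) ∧ (¬¬F ∨ (F ∧ (T ∧ T)))) ∧ (T ∨ F)
  [2] (F ∧ (¬¬F ∨ (F ∧ (T ∧ T)))) ∧ (T ∨ F)

Answer: after 2 steps: (F ∧ (¬¬F ∨ (F ∧ (T ∧ T)))) ∧ (T ∨ F)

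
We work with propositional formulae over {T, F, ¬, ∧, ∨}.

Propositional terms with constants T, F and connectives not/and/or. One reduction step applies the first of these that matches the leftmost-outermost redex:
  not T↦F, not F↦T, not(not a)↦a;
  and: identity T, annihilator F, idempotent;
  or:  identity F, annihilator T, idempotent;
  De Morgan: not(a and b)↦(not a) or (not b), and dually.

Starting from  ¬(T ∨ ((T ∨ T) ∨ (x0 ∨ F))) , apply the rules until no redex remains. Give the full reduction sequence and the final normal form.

  start: ¬(T ∨ ((T ∨ T) ∨ (x0 ∨ F)))
  →1  ¬T ∧ ¬((T ∨ T) ∨ (x0 ∨ F))
  →2  F ∧ ¬((T ∨ T) ∨ (x0 ∨ F))
  →3  F

Answer: normal form = F  (in 3 steps)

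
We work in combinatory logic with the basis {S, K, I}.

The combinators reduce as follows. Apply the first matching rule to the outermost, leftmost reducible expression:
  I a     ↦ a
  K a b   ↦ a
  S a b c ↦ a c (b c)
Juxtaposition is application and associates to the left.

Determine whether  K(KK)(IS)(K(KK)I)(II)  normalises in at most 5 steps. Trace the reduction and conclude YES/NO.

  start: K(KK)(IS)(K(KK)I)(II)
  step 1: KK(K(KK)I)(II)
  step 2: K(II)
  step 3: KI

Answer: YES — reaches normal form KI in 3 ≤ 5 steps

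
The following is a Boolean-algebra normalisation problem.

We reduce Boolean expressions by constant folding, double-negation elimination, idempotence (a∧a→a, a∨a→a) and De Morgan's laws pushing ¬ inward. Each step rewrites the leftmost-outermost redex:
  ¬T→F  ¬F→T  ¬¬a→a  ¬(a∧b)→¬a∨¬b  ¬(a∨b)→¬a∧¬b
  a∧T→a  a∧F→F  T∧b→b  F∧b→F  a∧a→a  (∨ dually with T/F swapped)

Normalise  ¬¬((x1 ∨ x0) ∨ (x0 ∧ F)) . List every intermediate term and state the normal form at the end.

  start: ¬¬((x1 ∨ x0) ∨ (x0 ∧ F))
  [1] (x1 ∨ x0) ∨ (x0 ∧ F)
  [2] (x1 ∨ x0) ∨ F
  [3] x1 ∨ x0

Answer: normal form = x1 ∨ x0  (in 3 steps)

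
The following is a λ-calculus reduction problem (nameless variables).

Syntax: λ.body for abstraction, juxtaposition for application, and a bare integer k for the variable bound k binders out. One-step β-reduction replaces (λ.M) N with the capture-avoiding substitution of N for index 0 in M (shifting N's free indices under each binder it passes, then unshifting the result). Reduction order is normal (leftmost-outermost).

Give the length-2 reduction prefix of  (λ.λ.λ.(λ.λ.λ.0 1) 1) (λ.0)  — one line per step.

  start: (λ.λ.λ.(λ.λ.λ.0 1) 1) (λ.0)
  [1] λ.λ.(λ.λ.λ.0 1) 1
  [2] λ.λ.λ.λ.0 1

Answer: after 2 steps: λ.λ.λ.λ.0 1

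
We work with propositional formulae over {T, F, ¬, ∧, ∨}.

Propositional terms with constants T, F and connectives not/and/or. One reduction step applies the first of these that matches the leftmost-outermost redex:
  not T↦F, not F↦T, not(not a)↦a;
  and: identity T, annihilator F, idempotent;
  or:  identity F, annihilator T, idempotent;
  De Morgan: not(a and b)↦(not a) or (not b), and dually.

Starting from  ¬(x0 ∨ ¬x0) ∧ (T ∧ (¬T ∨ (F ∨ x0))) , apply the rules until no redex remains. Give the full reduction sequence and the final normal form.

  start: ¬(x0 ∨ ¬x0) ∧ (T ∧ (¬T ∨ (F ∨ x0)))
  [1] (¬x0 ∧ ¬¬x0) ∧ (T ∧ (¬T ∨ (F ∨ x0)))
  [2] (¬x0 ∧ x0) ∧ (T ∧ (¬T ∨ (F ∨ x0)))
  [3] (¬x0 ∧ x0) ∧ (¬T ∨ (F ∨ x0))
  [4] (¬x0 ∧ x0) ∧ (F ∨ (F ∨ x0))
  [5] (¬x0 ∧ x0) ∧ (F ∨ x0)
  [6] (¬x0 ∧ x0) ∧ x0

Answer: normal form = (¬x0 ∧ x0) ∧ x0  (in 6 steps)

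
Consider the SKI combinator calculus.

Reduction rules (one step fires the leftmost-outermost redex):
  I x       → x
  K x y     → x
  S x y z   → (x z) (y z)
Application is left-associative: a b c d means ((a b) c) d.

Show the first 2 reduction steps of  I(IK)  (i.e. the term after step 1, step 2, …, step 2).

  start: I(IK)
  →1  IK
  →2  K

Answer: after 2 steps: K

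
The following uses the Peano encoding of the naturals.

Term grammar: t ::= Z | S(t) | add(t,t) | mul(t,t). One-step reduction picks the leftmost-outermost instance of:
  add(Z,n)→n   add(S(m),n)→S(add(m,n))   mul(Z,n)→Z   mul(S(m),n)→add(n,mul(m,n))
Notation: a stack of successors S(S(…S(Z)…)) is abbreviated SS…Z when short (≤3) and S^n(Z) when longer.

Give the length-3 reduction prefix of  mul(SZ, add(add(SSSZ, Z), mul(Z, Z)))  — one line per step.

Answer: after 3 steps: add(S(add(add(SSZ, Z), mul(Z, Z))), mul(Z, add(add(SSSZ, Z), mul(Z, Z))))

Reduction:
  start: mul(SZ, add(add(SSSZ, Z), mul(Z, Z)))
  [1] add(add(add(SSSZ, Z), mul(Z, Z)), mul(Z, add(add(SSSZ, Z), mul(Z, Z))))
  [2] add(add(S(add(SSZ, Z)), mul(Z, Z)), mul(Z, add(add(SSSZ, Z), mul(Z, Z))))
  [3] add(S(add(add(SSZ, Z), mul(Z, Z))), mul(Z, add(add(SSSZ, Z), mul(Z, Z))))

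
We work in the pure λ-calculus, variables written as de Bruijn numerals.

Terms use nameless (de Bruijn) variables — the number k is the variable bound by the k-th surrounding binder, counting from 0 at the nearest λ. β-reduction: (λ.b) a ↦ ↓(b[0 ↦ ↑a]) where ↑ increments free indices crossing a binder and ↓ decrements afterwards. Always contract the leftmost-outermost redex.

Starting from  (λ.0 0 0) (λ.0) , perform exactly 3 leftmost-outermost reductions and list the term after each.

  start: (λ.0 0 0) (λ.0)
  step 1: (λ.0) (λ.0) (λ.0)
  step 2: (λ.0) (λ.0)
  step 3: λ.0

Answer: after 3 steps: λ.0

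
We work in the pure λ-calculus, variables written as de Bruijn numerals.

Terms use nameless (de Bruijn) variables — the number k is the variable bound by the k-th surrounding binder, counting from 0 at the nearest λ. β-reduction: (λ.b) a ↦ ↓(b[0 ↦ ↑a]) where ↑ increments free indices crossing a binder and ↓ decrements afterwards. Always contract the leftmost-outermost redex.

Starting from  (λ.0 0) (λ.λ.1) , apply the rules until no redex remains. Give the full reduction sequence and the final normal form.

  start: (λ.0 0) (λ.λ.1)
  [1] (λ.λ.1) (λ.λ.1)
  [2] λ.λ.λ.1

Answer: normal form = λ.λ.λ.1  (in 2 steps)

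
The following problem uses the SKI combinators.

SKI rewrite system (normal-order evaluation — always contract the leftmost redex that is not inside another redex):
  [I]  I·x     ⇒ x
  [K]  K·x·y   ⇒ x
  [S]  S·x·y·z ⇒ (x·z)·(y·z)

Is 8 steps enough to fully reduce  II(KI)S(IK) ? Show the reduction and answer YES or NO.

Answer: YES — reaches normal form K in 5 ≤ 8 steps

Reduction:
  start: II(KI)S(IK)
  step 1: I(KI)S(IK)
  step 2: KIS(IK)
  step 3: I(IK)
  step 4: IK
  step 5: K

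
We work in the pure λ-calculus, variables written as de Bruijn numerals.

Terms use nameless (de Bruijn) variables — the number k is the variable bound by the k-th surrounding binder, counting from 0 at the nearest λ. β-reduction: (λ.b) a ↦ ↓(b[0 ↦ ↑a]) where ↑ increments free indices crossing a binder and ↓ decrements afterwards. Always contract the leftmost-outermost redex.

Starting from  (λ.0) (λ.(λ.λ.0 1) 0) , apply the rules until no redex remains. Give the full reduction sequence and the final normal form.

Answer: normal form = λ.λ.0 1  (in 2 steps)

Reduction:
  start: (λ.0) (λ.(λ.λ.0 1) 0)
  [1] λ.(λ.λ.0 1) 0
  [2] λ.λ.0 1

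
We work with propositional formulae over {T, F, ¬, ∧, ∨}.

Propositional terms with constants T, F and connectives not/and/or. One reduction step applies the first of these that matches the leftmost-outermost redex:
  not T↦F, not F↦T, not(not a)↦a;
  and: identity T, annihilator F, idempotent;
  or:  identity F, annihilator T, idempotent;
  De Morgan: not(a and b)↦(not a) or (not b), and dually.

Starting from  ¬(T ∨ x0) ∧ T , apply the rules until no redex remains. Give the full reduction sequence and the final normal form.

  start: ¬(T ∨ x0) ∧ T
  step 1: ¬(T ∨ x0)
  step 2: ¬T ∧ ¬x0
  step 3: F ∧ ¬x0
  step 4: F

Answer: normal form = F  (in 4 steps)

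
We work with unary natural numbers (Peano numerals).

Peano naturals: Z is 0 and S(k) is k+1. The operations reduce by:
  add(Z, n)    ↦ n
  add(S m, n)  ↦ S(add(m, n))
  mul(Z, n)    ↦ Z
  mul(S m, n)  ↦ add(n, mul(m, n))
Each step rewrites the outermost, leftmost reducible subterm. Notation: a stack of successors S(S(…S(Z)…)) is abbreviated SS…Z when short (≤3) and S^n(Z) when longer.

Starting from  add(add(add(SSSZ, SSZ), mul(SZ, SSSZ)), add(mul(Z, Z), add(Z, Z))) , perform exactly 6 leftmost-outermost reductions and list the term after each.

  start: add(add(add(SSSZ, SSZ), mul(SZ, SSSZ)), add(mul(Z, Z), add(Z, Z)))
  step 1: add(add(S(add(SSZ, SSZ)), mul(SZ, SSSZ)), add(mul(Z, Z), add(Z, Z)))
  step 2: add(S(add(add(SSZ, SSZ), mul(SZ, SSSZ))), add(mul(Z, Z), add(Z, Z)))
  step 3: S(add(add(add(SSZ, SSZ), mul(SZ, SSSZ)), add(mul(Z, Z), add(Z, Z))))
  step 4: S(add(add(S(add(SZ, SSZ)), mul(SZ, SSSZ)), add(mul(Z, Z), add(Z, Z))))
  step 5: S(add(S(add(add(SZ, SSZ), mul(SZ, SSSZ))), add(mul(Z, Z), add(Z, Z))))
  step 6: S(S(add(add(add(SZ, SSZ), mul(SZ, SSSZ)), add(mul(Z, Z), add(Z, Z)))))

Answer: after 6 steps: S(S(add(add(add(SZ, SSZ), mul(SZ, SSSZ)), add(mul(Z, Z), add(Z, Z)))))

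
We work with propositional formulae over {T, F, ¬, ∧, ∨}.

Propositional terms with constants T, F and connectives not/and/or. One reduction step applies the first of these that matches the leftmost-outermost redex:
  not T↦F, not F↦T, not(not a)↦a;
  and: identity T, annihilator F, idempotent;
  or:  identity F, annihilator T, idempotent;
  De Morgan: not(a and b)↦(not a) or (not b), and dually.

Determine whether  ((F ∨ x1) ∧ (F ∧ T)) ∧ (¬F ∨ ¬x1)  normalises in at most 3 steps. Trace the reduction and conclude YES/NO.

Answer: NO — after 3 steps the term is F ∧ (¬F ∨ ¬x1), not yet normal

Working:
  start: ((F ∨ x1) ∧ (F ∧ T)) ∧ (¬F ∨ ¬x1)
  →1  (x1 ∧ (F ∧ T)) ∧ (¬F ∨ ¬x1)
  →2  (x1 ∧ F) ∧ (¬F ∨ ¬x1)
  →3  F ∧ (¬F ∨ ¬x1)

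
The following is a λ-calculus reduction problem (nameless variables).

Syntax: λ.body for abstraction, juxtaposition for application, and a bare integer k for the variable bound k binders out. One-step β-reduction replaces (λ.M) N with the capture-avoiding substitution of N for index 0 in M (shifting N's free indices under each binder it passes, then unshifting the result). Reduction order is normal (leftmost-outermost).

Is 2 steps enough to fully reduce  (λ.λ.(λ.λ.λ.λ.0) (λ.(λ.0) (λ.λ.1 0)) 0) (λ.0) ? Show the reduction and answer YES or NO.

  start: (λ.λ.(λ.λ.λ.λ.0) (λ.(λ.0) (λ.λ.1 0)) 0) (λ.0)
  step 1: λ.(λ.λ.λ.λ.0) (λ.(λ.0) (λ.λ.1 0)) 0
  step 2: λ.(λ.λ.λ.0) 0

Answer: NO — after 2 steps the term is λ.(λ.λ.λ.0) 0, not yet normal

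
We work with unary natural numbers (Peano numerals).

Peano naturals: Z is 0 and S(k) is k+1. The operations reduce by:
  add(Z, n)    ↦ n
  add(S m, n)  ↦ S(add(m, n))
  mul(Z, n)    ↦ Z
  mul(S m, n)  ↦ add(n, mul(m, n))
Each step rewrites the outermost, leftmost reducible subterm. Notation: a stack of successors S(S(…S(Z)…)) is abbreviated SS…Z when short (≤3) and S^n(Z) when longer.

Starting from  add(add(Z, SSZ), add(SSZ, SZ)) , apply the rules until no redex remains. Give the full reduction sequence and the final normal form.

  start: add(add(Z, SSZ), add(SSZ, SZ))
  →1  add(SSZ, add(SSZ, SZ))
  →2  S(add(SZ, add(SSZ, SZ)))
  →3  S(S(add(Z, add(SSZ, SZ))))
  →4  S(S(add(SSZ, SZ)))
  →5  S(S(S(add(SZ, SZ))))
  →6  S(S(S(S(add(Z, SZ)))))
  →7  S^5(Z)

Answer: normal form = S^5(Z)  (in 7 steps)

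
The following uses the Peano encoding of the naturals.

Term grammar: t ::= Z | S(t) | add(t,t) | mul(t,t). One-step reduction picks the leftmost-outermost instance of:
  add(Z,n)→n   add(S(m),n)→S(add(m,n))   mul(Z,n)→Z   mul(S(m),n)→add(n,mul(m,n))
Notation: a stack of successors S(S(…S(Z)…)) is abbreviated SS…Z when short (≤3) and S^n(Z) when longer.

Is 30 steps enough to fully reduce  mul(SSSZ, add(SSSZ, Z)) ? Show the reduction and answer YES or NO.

  start: mul(SSSZ, add(SSSZ, Z))
  →1  add(add(SSSZ, Z), mul(SSZ, add(SSSZ, Z)))
  →2  add(S(add(SSZ, Z)), mul(SSZ, add(SSSZ, Z)))
  →3  S(add(add(SSZ, Z), mul(SSZ, add(SSSZ, Z))))
  →4  S(add(S(add(SZ, Z)), mul(SSZ, add(SSSZ, Z))))
  →5  S(S(add(add(SZ, Z), mul(SSZ, add(SSSZ, Z)))))
  →6  S(S(add(S(add(Z, Z)), mul(SSZ, add(SSSZ, Z)))))
  →7  S(S(S(add(add(Z, Z), mul(SSZ, add(SSSZ, Z))))))
  →8  S(S(S(add(Z, mul(SSZ, add(SSSZ, Z))))))
  →9  S(S(S(mul(SSZ, add(SSSZ, Z)))))
  →10  S(S(S(add(add(SSSZ, Z), mul(SZ, add(SSSZ, Z))))))
  →11  S(S(S(add(S(add(SSZ, Z)), mul(SZ, add(SSSZ, Z))))))
  →12  S(S(S(S(add(add(SSZ, Z), mul(SZ, add(SSSZ, Z)))))))
  →13  S(S(S(S(add(S(add(SZ, Z)), mul(SZ, add(SSSZ, Z)))))))
  →14  S(S(S(S(S(add(add(SZ, Z), mul(SZ, add(SSSZ, Z))))))))
  →15  S(S(S(S(S(add(S(add(Z, Z)), mul(SZ, add(SSSZ, Z))))))))
  →16  S(S(S(S(S(S(add(add(Z, Z), mul(SZ, add(SSSZ, Z)))))))))
  →17  S(S(S(S(S(S(add(Z, mul(SZ, add(SSSZ, Z)))))))))
  →18  S(S(S(S(S(S(mul(SZ, add(SSSZ, Z))))))))
  →19  S(S(S(S(S(S(add(add(SSSZ, Z), mul(Z, add(SSSZ, Z)))))))))
  →20  S(S(S(S(S(S(add(S(add(SSZ, Z)), mul(Z, add(SSSZ, Z)))))))))
  →21  S(S(S(S(S(S(S(add(add(SSZ, Z), mul(Z, add(SSSZ, Z))))))))))
  →22  S(S(S(S(S(S(S(add(S(add(SZ, Z)), mul(Z, add(SSSZ, Z))))))))))
  →23  S(S(S(S(S(S(S(S(add(add(SZ, Z), mul(Z, add(SSSZ, Z)))))))))))
  →24  S(S(S(S(S(S(S(S(add(S(add(Z, Z)), mul(Z, add(SSSZ, Z)))))))))))
  →25  S(S(S(S(S(S(S(S(S(add(add(Z, Z), mul(Z, add(SSSZ, Z))))))))))))
  →26  S(S(S(S(S(S(S(S(S(add(Z, mul(Z, add(SSSZ, Z))))))))))))
  →27  S(S(S(S(S(S(S(S(S(mul(Z, add(SSSZ, Z)))))))))))
  →28  S^9(Z)

Answer: YES — reaches normal form S^9(Z) in 28 ≤ 30 steps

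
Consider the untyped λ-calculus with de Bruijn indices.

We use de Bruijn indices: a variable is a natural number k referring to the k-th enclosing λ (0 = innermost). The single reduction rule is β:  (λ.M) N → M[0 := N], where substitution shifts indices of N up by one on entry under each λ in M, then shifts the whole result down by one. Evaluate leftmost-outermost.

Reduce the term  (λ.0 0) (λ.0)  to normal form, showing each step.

Answer: normal form = λ.0  (in 2 steps)

Reduction:
  start: (λ.0 0) (λ.0)
  [1] (λ.0) (λ.0)
  [2] λ.0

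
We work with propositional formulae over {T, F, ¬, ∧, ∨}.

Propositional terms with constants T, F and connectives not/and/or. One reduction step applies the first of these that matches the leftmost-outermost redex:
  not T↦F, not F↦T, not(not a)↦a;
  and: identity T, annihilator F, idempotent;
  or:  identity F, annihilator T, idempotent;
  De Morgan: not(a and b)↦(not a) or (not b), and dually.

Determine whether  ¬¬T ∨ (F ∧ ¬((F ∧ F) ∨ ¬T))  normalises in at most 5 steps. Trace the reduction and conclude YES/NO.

Answer: YES — reaches normal form T in 2 ≤ 5 steps

Derivation:
  start: ¬¬T ∨ (F ∧ ¬((F ∧ F) ∨ ¬T))
  step 1: T ∨ (F ∧ ¬((F ∧ F) ∨ ¬T))
  step 2: T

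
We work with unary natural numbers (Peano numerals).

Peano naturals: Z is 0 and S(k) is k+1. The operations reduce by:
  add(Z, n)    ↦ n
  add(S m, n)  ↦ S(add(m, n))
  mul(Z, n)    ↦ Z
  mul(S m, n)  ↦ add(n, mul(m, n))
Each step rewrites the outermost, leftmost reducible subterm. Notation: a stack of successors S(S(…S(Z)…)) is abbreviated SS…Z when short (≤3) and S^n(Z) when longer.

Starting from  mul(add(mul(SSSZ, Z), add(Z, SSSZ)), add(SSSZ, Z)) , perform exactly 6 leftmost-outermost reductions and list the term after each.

  start: mul(add(mul(SSSZ, Z), add(Z, SSSZ)), add(SSSZ, Z))
  step 1: mul(add(add(Z, mul(SSZ, Z)), add(Z, SSSZ)), add(SSSZ, Z))
  step 2: mul(add(mul(SSZ, Z), add(Z, SSSZ)), add(SSSZ, Z))
  step 3: mul(add(add(Z, mul(SZ, Z)), add(Z, SSSZ)), add(SSSZ, Z))
  step 4: mul(add(mul(SZ, Z), add(Z, SSSZ)), add(SSSZ, Z))
  step 5: mul(add(add(Z, mul(Z, Z)), add(Z, SSSZ)), add(SSSZ, Z))
  step 6: mul(add(mul(Z, Z), add(Z, SSSZ)), add(SSSZ, Z))

Answer: after 6 steps: mul(add(mul(Z, Z), add(Z, SSSZ)), add(SSSZ, Z))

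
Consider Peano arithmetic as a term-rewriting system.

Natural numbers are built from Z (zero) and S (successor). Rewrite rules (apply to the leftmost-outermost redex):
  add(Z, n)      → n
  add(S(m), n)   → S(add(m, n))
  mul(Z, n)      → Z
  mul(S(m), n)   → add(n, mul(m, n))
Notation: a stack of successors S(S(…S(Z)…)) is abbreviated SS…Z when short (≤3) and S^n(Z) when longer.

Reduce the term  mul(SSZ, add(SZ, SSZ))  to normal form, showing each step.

  start: mul(SSZ, add(SZ, SSZ))
  step 1: add(add(SZ, SSZ), mul(SZ, add(SZ, SSZ)))
  step 2: add(S(add(Z, SSZ)), mul(SZ, add(SZ, SSZ)))
  step 3: S(add(add(Z, SSZ), mul(SZ, add(SZ, SSZ))))
  step 4: S(add(SSZ, mul(SZ, add(SZ, SSZ))))
  step 5: S(S(add(SZ, mul(SZ, add(SZ, SSZ)))))
  step 6: S(S(S(add(Z, mul(SZ, add(SZ, SSZ))))))
  step 7: S(S(S(mul(SZ, add(SZ, SSZ)))))
  step 8: S(S(S(add(add(SZ, SSZ), mul(Z, add(SZ, SSZ))))))
  step 9: S(S(S(add(S(add(Z, SSZ)), mul(Z, add(SZ, SSZ))))))
  step 10: S(S(S(S(add(add(Z, SSZ), mul(Z, add(SZ, SSZ)))))))
  step 11: S(S(S(S(add(SSZ, mul(Z, add(SZ, SSZ)))))))
  step 12: S(S(S(S(S(add(SZ, mul(Z, add(SZ, SSZ))))))))
  step 13: S(S(S(S(S(S(add(Z, mul(Z, add(SZ, SSZ)))))))))
  step 14: S(S(S(S(S(S(mul(Z, add(SZ, SSZ))))))))
  step 15: S^6(Z)

Answer: normal form = S^6(Z)  (in 15 steps)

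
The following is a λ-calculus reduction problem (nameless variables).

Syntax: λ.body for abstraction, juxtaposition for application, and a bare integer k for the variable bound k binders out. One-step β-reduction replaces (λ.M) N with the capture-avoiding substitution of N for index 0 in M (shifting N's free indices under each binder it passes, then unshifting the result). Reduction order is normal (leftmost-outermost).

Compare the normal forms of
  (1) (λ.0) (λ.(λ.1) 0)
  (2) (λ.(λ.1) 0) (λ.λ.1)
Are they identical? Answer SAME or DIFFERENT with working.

Answer: DIFFERENT — A ⇓ λ.0, B ⇓ λ.λ.1

Derivation:
Term A:
  start: (λ.0) (λ.(λ.1) 0)
  →1  λ.(λ.1) 0
  →2  λ.0

Term B:
  start: (λ.(λ.1) 0) (λ.λ.1)
  →1  (λ.λ.λ.1) (λ.λ.1)
  →2  λ.λ.1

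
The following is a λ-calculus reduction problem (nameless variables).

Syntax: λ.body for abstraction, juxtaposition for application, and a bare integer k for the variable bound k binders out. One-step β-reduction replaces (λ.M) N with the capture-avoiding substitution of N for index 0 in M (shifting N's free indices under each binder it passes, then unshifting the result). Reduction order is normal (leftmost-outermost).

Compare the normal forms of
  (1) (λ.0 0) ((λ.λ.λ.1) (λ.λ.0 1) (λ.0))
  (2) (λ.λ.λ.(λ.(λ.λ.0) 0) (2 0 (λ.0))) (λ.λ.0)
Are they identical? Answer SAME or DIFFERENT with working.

Term A:
  start: (λ.0 0) ((λ.λ.λ.1) (λ.λ.0 1) (λ.0))
  →1  (λ.λ.λ.1) (λ.λ.0 1) (λ.0) ((λ.λ.λ.1) (λ.λ.0 1) (λ.0))
  →2  (λ.λ.1) (λ.0) ((λ.λ.λ.1) (λ.λ.0 1) (λ.0))
  →3  (λ.λ.0) ((λ.λ.λ.1) (λ.λ.0 1) (λ.0))
  →4  λ.0

Term B:
  start: (λ.λ.λ.(λ.(λ.λ.0) 0) (2 0 (λ.0))) (λ.λ.0)
  →1  λ.λ.(λ.(λ.λ.0) 0) ((λ.λ.0) 0 (λ.0))
  →2  λ.λ.(λ.λ.0) ((λ.λ.0) 0 (λ.0))
  →3  λ.λ.λ.0

Answer: DIFFERENT — A ⇓ λ.0, B ⇓ λ.λ.λ.0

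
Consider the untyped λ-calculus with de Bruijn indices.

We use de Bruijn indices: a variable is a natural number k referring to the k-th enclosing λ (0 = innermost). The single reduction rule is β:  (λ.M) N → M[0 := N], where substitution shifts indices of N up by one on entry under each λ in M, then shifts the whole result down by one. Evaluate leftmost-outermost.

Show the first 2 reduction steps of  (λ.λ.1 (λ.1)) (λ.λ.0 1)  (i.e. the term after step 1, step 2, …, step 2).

  start: (λ.λ.1 (λ.1)) (λ.λ.0 1)
  →1  λ.(λ.λ.0 1) (λ.1)
  →2  λ.λ.0 (λ.2)

Answer: after 2 steps: λ.λ.0 (λ.2)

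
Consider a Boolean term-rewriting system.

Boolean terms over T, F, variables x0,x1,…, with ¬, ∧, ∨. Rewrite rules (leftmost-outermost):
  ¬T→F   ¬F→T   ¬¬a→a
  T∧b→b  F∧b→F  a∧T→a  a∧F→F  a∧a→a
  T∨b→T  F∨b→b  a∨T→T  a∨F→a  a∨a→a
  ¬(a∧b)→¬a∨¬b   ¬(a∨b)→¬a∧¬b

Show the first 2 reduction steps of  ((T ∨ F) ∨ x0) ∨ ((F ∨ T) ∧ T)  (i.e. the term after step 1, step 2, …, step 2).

  start: ((T ∨ F) ∨ x0) ∨ ((F ∨ T) ∧ T)
  [1] (T ∨ x0) ∨ ((F ∨ T) ∧ T)
  [2] T ∨ ((F ∨ T) ∧ T)

Answer: after 2 steps: T ∨ ((F ∨ T) ∧ T)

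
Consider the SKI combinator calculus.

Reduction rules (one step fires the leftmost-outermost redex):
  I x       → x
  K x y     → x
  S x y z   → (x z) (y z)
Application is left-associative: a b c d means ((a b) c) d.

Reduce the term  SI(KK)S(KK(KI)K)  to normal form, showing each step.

Answer: normal form = SK(KK)  (in 4 steps)

Working:
  start: SI(KK)S(KK(KI)K)
  [1] IS(KKS)(KK(KI)K)
  [2] S(KKS)(KK(KI)K)
  [3] SK(KK(KI)K)
  [4] SK(KK)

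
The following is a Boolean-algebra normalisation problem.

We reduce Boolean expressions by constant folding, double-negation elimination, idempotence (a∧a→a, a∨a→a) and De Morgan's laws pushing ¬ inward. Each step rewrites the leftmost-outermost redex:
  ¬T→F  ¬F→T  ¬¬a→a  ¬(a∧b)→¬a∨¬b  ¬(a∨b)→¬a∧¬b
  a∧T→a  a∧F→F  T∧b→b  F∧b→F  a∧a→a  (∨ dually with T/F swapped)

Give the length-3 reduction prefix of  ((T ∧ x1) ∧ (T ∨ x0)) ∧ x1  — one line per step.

Answer: after 3 steps: x1 ∧ x1

Derivation:
  start: ((T ∧ x1) ∧ (T ∨ x0)) ∧ x1
  →1  (x1 ∧ (T ∨ x0)) ∧ x1
  →2  (x1 ∧ T) ∧ x1
  →3  x1 ∧ x1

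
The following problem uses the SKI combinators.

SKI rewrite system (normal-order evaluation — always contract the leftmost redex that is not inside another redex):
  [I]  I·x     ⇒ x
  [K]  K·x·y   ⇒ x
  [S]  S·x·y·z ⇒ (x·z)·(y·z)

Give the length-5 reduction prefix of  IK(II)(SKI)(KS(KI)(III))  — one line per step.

Answer: after 5 steps: S(III)

Reduction:
  start: IK(II)(SKI)(KS(KI)(III))
  step 1: K(II)(SKI)(KS(KI)(III))
  step 2: II(KS(KI)(III))
  step 3: I(KS(KI)(III))
  step 4: KS(KI)(III)
  step 5: S(III)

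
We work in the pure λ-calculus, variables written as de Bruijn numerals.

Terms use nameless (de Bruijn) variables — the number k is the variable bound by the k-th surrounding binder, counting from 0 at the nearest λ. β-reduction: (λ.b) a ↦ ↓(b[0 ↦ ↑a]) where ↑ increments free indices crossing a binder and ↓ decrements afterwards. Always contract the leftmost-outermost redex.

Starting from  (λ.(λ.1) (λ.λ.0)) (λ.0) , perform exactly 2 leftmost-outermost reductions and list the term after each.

Answer: after 2 steps: λ.0

Working:
  start: (λ.(λ.1) (λ.λ.0)) (λ.0)
  [1] (λ.λ.0) (λ.λ.0)
  [2] λ.0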